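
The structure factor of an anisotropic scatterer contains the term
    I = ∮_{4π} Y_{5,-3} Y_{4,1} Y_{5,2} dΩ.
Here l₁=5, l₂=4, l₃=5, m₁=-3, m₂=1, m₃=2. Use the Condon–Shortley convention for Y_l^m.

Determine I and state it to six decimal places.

-0.118854

m-sum 0 ✓  L=14 even ✓  1≤5≤9 ✓
Π(2lᵢ+1) = 11×9×11 = 1089
triangle coeff Δ(5,4,5) = 1/3153150
Σ_t [0,4]: t=0:+1/69120 t=1:−1/1728 t=2:+1/576 t=3:−1/1728 t=4:+1/69120 = 7/11520
(3j)²=2/143 [(5 4 5; 0 0 0)], sign=-1
Σ_t [2,4]: t=2:+1/17280 t=3:−1/2880 t=4:+1/6912 = -1/6912
(3j)²=5/429 [(5 4 5; -3 1 2)], sign=+1
⇒ 4πI² = 30/169
I = (-1)√(30/169/(4π)) = -0.11885360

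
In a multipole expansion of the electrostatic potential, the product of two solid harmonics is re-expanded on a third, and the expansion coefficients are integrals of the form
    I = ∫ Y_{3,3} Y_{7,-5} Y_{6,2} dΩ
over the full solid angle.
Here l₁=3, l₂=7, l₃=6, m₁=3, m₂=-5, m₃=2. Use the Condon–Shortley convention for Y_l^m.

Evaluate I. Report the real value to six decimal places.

m-sum 0 ✓  L=16 even ✓  4≤6≤10 ✓
Π(2lᵢ+1) = 7×15×13 = 1365
triangle coeff Δ(3,7,6) = 1/2042040
Σ_t [1,3]: t=1:−1/207360 t=2:+1/57600 t=3:−1/207360 = 1/129600
(3j)²=168/12155 [(3 7 6; 0 0 0)], sign=+1
Σ_t [0,0]: t=0:+1/3870720 = 1/3870720
(3j)²=135/6188 [(3 7 6; 3 -5 2)], sign=+1
⇒ 4πI² = 17010/41327
I = (+1)√(17010/41327/(4π)) = 0.18097988

0.180980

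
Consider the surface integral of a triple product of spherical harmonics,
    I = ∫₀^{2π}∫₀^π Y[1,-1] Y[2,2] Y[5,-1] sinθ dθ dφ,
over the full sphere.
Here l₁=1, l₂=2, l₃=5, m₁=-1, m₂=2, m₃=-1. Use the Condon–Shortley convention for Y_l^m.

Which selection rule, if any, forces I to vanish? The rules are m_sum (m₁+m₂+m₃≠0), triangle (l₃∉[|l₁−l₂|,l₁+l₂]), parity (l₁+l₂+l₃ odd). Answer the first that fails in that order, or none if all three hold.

triangle

Σmᵢ = 0  ✓
l₃∈[|l₁−l₂|,l₁+l₂]=[1,3], have l₃=5  ✗
Σlᵢ = 8 ⇒ even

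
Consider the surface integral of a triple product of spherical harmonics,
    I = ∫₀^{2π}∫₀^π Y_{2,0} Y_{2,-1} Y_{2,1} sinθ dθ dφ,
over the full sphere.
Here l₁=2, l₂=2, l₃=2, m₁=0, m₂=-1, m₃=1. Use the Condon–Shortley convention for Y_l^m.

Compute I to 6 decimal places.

-0.090112

Checks pass: Σm=0; 6 even; l₃=2∈[0,4].
(2·2+1)(2·2+1)(2·2+1) = 125
Δ: 2! 2! 2! / 7! → 1/630
sum: t=0:+1/8 t=1:−1/1 t=2:+1/8 = -3/4
3j²(2 2 2; 0 0 0) = Δ·Π!·Σ² = 2/35  (sign -1)
sum: t=0:+1/4 t=1:−1/2 = -1/4
3j²(2 2 2; 0 -1 1) = Δ·Π!·Σ² = 1/70  (sign +1)
combine: 4πI² = 125·2/35·1/70 = 5/49
take √, sign -1: I = -0.09011188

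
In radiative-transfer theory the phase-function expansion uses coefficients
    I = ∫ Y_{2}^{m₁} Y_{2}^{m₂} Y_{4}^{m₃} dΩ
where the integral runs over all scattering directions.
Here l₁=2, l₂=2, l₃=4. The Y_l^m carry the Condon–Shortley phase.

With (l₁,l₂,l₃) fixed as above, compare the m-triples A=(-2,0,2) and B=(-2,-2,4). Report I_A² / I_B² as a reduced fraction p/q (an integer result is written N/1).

3/14

Shared (l₁,l₂,l₃)=(2,2,4): N and (l;000)² cancel in I_A²/I_B².
A: Δ = 0!·4!·4!/9! = 1/630; Racah Σ t=0..0: t=0:+1/96 = 1/96; ⇒ 3j(2 2 4; -2 0 2)² = 1/42, sgn +1
B: Δ = 0!·4!·4!/9! = 1/630; Racah Σ t=0..0: t=0:+1/576 = 1/576; ⇒ 3j(2 2 4; -2 -2 4)² = 1/9, sgn +1
I_A²/I_B² = (1/42)/(1/9) = 3/14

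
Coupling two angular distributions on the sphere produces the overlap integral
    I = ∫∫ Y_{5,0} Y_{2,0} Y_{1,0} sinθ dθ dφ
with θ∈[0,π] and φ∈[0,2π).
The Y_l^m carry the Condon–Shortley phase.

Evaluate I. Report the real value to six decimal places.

triangle: need 3≤l₃≤7, have 1; I=0

0.000000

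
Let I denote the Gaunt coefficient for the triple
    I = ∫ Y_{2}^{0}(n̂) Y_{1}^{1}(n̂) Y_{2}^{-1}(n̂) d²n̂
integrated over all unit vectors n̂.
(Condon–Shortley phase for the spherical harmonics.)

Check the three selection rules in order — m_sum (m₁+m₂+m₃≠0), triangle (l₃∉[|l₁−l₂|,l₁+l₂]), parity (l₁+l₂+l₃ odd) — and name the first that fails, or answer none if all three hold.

parity

m₁+m₂+m₃ = 0 + 1 − 1 = 0  ✓
triangle: |2−1|=1 ≤ l₃=2 ≤ 2+1=3  ✓
parity: l₁+l₂+l₃ = 5 is odd  ✗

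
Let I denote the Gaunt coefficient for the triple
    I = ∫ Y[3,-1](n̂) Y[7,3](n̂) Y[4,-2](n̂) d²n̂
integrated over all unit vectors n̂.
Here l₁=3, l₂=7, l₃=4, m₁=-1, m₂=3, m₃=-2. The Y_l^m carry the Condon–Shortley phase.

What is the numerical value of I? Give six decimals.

-0.239176

m-sum 0 ✓  L=14 even ✓  4≤4≤10 ✓
Π(2lᵢ+1) = 7×15×9 = 945
triangle coeff Δ(3,7,4) = 1/45045
Σ_t [3,3]: t=3:−1/20736 = -1/20736
(3j)²=35/1287 [(3 7 4; 0 0 0)], sign=-1
Σ_t [4,4]: t=4:+1/69120 = 1/69120
(3j)²=4/143 [(3 7 4; -1 3 -2)], sign=+1
⇒ 4πI² = 14700/20449
I = (-1)√(14700/20449/(4π)) = -0.23917605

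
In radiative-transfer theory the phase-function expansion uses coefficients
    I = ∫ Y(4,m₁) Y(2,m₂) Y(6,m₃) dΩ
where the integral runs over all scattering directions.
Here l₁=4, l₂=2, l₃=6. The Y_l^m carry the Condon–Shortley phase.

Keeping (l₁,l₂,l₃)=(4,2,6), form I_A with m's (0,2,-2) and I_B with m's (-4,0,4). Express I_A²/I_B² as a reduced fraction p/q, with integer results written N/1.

14/9

l's match ⇒ only the (l;m) 3-j factors differ between A and B.
A: triangle coeff Δ(4,2,6) = 1/6435; Σ_t [0,0]: t=0:+1/13824 = 1/13824; (3j)²=14/1287 [(4 2 6; 0 2 -2)], sign=+1
B: triangle coeff Δ(4,2,6) = 1/6435; Σ_t [0,0]: t=0:+1/161280 = 1/161280; (3j)²=1/143 [(4 2 6; -4 0 4)], sign=+1
I_A²/I_B² = (14/1287)/(1/143) = 14/9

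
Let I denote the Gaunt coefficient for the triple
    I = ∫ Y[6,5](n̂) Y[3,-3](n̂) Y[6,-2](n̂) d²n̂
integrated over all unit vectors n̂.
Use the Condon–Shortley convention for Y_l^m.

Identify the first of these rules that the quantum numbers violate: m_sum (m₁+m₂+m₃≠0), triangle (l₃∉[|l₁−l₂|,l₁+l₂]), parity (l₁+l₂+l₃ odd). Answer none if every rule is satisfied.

azimuthal sum: 5 − 3 − 2 = 0  ✓
3 ≤ 6 ≤ 9 (triangle on l)  ✓
L = 6 + 3 + 6 = 15 (odd)  ✗

parity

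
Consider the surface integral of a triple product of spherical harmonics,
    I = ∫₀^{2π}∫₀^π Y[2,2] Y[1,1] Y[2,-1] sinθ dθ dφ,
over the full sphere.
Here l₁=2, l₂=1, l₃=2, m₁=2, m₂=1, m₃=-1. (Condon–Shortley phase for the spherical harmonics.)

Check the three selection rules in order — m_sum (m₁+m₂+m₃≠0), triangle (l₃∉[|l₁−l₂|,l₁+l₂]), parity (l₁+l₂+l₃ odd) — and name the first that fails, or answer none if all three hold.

azimuthal sum: 2 + 1 − 1 = 2  ✗
1 ≤ 2 ≤ 3 (triangle on l)
L = 2 + 1 + 2 = 5 (odd)

m_sum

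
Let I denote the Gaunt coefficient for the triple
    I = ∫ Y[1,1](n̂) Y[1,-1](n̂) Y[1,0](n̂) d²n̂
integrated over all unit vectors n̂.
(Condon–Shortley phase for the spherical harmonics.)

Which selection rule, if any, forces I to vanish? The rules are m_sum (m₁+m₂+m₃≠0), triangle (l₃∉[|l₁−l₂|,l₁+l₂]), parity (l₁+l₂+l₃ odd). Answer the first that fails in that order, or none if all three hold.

azimuthal sum: 1 − 1 + 0 = 0  ✓
0 ≤ 1 ≤ 2 (triangle on l)  ✓
L = 1 + 1 + 1 = 3 (odd)  ✗

parity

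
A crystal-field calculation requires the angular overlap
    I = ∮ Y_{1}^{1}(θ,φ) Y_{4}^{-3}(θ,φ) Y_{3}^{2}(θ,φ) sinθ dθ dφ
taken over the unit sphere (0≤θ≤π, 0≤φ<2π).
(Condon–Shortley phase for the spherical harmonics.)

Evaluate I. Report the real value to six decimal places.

Checks pass: Σm=0; 8 even; l₃=3∈[3,5].
(2·1+1)(2·4+1)(2·3+1) = 189
Δ: 2! 0! 6! / 9! → 1/252
sum: t=1:−1/36 = -1/36
3j²(1 4 3; 0 0 0) = Δ·Π!·Σ² = 4/63  (sign +1)
sum: t=0:+1/240 = 1/240
3j²(1 4 3; 1 -3 2) = Δ·Π!·Σ² = 1/12  (sign -1)
combine: 4πI² = 189·4/63·1/12 = 1/1
take √, sign -1: I = -0.28209479

-0.282095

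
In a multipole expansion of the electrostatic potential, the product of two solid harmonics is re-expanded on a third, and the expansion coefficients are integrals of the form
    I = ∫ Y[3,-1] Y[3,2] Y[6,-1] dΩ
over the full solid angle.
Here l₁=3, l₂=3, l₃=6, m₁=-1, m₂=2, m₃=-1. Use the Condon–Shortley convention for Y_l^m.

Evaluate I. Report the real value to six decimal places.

-0.121471

m-sum 0 ✓  L=12 even ✓  0≤6≤6 ✓
Π(2lᵢ+1) = 7×7×13 = 637
triangle coeff Δ(3,3,6) = 1/12012
Σ_t [0,0]: t=0:+1/1296 = 1/1296
(3j)²=100/3003 [(3 3 6; 0 0 0)], sign=+1
Σ_t [0,0]: t=0:+1/5760 = 1/5760
(3j)²=5/572 [(3 3 6; -1 2 -1)], sign=-1
⇒ 4πI² = 875/4719
I = (-1)√(875/4719/(4π)) = -0.12147142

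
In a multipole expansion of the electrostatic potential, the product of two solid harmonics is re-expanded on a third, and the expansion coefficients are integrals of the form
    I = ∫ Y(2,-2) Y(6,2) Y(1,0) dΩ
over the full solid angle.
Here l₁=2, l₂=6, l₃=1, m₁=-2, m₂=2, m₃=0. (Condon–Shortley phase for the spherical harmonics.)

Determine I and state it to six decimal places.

l₃=1 ∉ [4,8] — triangle fails ⇒ I = 0

0.000000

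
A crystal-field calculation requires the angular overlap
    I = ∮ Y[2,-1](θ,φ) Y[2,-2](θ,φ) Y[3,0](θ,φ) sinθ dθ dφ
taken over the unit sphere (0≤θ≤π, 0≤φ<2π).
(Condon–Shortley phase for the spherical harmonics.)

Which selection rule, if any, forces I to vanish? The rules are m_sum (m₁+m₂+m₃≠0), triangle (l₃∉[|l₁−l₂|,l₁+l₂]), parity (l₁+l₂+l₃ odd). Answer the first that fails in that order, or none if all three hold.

Σmᵢ = -3  ✗
l₃∈[|l₁−l₂|,l₁+l₂]=[0,4], have l₃=3
Σlᵢ = 7 ⇒ odd

m_sum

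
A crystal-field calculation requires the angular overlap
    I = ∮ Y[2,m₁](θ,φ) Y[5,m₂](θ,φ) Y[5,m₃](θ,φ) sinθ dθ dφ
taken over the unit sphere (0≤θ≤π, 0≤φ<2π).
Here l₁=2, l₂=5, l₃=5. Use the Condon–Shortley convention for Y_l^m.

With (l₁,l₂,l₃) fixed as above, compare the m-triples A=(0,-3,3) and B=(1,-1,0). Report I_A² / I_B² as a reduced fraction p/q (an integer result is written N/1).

l's match ⇒ only the (l;m) 3-j factors differ between A and B.
A: triangle coeff Δ(2,5,5) = 1/38610; Σ_t [0,2]: t=0:+1/5760 t=1:−1/5040 t=2:+1/161280 = -1/53760; (3j)²=1/4290 [(2 5 5; 0 -3 3)], sign=-1
B: triangle coeff Δ(2,5,5) = 1/38610; Σ_t [0,1]: t=0:+1/1152 t=1:−1/1440 = 1/5760; (3j)²=1/858 [(2 5 5; 1 -1 0)], sign=-1
I_A²/I_B² = (1/4290)/(1/858) = 1/5

1/5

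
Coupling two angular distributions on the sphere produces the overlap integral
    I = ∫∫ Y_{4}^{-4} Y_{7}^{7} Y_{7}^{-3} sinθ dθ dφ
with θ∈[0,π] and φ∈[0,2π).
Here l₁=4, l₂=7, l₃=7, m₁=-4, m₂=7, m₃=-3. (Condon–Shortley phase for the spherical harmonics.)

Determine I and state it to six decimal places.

-0.043650

Rules hold: Σm=0, L=18 even, 3≤7≤11.
N = 9·15·15 = 2025
Δ = 4!·4!·10!/19! = 1/58198140
Racah Σ t=0..4: t=0:+1/17418240 t=1:−1/622080 t=2:+1/230400 t=3:−1/622080 t=4:+1/17418240 = 1/806400
⇒ 3j(4 7 7; 0 0 0)² = 2268/230945, sgn -1
Racah Σ t=4..4: t=4:+1/2090188800 = 1/2090188800
⇒ 3j(4 7 7; -4 7 -3)² = 7/5814, sgn +1
4πI² = N·(3j₀)²·(3jₘ)² = 357210/14919047
I = -1·√(0.0239432/4π) = -0.04365021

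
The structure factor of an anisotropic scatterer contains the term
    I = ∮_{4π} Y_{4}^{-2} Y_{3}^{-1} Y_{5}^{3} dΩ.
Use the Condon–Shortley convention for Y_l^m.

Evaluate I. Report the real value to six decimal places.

Checks pass: Σm=0; 12 even; l₃=5∈[1,7].
(2·4+1)(2·3+1)(2·5+1) = 693
Δ: 2! 6! 4! / 13! → 1/180180
sum: t=0:+1/576 t=1:−1/144 t=2:+1/576 = -1/288
3j²(4 3 5; 0 0 0) = Δ·Π!·Σ² = 20/1001  (sign +1)
sum: t=0:+1/5760 t=1:−1/720 t=2:+1/2304 = -1/1280
3j²(4 3 5; -2 -1 3) = Δ·Π!·Σ² = 27/1430  (sign -1)
combine: 4πI² = 693·20/1001·27/1430 = 486/1859
take √, sign -1: I = -0.14423595

-0.144236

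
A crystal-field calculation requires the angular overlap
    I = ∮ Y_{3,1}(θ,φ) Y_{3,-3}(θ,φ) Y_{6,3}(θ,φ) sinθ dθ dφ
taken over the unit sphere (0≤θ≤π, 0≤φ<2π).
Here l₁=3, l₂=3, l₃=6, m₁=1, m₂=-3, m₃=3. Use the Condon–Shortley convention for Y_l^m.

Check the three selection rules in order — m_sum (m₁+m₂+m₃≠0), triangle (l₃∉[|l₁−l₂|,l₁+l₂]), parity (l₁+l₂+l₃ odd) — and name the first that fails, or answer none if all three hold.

m₁+m₂+m₃ = 1 − 3 + 3 = 1  ✗
triangle: |3−3|=0 ≤ l₃=6 ≤ 3+3=6
parity: l₁+l₂+l₃ = 12 is even

m_sum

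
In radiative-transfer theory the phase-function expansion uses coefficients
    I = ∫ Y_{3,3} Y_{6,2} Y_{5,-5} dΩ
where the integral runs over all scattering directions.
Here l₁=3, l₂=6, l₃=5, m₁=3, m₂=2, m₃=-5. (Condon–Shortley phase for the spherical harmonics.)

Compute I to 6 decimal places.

-0.036034

m-sum 0 ✓  L=14 even ✓  3≤5≤9 ✓
Π(2lᵢ+1) = 7×13×11 = 1001
triangle coeff Δ(3,6,5) = 1/675675
Σ_t [1,3]: t=1:−1/8640 t=2:+1/2304 t=3:−1/8640 = 7/34560
(3j)²=7/429 [(3 6 5; 0 0 0)], sign=-1
Σ_t [0,0]: t=0:+1/1935360 = 1/1935360
(3j)²=1/1001 [(3 6 5; 3 2 -5)], sign=+1
⇒ 4πI² = 7/429
I = (-1)√(7/429/(4π)) = -0.03603425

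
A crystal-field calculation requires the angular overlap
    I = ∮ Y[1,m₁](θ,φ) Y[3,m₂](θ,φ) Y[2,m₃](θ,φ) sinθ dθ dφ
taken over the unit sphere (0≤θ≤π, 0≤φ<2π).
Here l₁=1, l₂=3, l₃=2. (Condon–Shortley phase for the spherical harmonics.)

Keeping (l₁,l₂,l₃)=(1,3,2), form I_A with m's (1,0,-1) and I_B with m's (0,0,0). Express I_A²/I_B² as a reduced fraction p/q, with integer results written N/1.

1/3

Shared (l₁,l₂,l₃)=(1,3,2): N and (l;000)² cancel in I_A²/I_B².
A: Δ = 2!·0!·4!/7! = 1/105; Racah Σ t=0..0: t=0:+1/12 = 1/12; ⇒ 3j(1 3 2; 1 0 -1)² = 1/35, sgn -1
B: Δ = 2!·0!·4!/7! = 1/105; Racah Σ t=1..1: t=1:−1/4 = -1/4; ⇒ 3j(1 3 2; 0 0 0)² = 3/35, sgn -1
I_A²/I_B² = (1/35)/(3/35) = 1/3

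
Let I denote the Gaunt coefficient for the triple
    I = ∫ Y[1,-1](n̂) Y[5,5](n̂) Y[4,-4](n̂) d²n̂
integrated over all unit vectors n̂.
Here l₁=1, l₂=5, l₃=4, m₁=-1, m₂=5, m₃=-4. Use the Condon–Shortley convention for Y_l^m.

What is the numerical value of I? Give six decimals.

-0.329416

Checks pass: Σm=0; 10 even; l₃=4∈[4,6].
(2·1+1)(2·5+1)(2·4+1) = 297
Δ: 2! 0! 8! / 11! → 1/495
sum: t=1:−1/576 = -1/576
3j²(1 5 4; 0 0 0) = Δ·Π!·Σ² = 5/99  (sign -1)
sum: t=2:+1/80640 = 1/80640
3j²(1 5 4; -1 5 -4) = Δ·Π!·Σ² = 1/11  (sign +1)
combine: 4πI² = 297·5/99·1/11 = 15/11
take √, sign -1: I = -0.32941575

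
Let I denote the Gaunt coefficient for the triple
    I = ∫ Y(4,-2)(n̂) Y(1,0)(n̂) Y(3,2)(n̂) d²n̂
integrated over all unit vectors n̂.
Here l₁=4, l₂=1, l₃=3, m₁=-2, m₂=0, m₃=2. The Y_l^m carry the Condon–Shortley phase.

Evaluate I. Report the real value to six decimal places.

0.213244

Rules hold: Σm=0, L=8 even, 3≤3≤5.
N = 9·3·7 = 189
Δ = 2!·6!·0!/9! = 1/252
Racah Σ t=1..1: t=1:−1/36 = -1/36
⇒ 3j(4 1 3; 0 0 0)² = 4/63, sgn +1
Racah Σ t=1..1: t=1:−1/120 = -1/120
⇒ 3j(4 1 3; -2 0 2)² = 1/21, sgn +1
4πI² = N·(3j₀)²·(3jₘ)² = 4/7
I = +1·√(0.571429/4π) = 0.21324362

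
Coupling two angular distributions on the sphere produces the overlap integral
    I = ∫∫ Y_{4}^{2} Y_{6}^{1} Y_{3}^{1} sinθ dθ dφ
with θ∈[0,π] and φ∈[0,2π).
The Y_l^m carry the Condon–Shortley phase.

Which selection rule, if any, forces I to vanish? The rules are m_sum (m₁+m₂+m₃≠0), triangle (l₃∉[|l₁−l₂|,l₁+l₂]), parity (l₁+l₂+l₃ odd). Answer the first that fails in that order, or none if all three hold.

m_sum

Σmᵢ = 4  ✗
l₃∈[|l₁−l₂|,l₁+l₂]=[2,10], have l₃=3
Σlᵢ = 13 ⇒ odd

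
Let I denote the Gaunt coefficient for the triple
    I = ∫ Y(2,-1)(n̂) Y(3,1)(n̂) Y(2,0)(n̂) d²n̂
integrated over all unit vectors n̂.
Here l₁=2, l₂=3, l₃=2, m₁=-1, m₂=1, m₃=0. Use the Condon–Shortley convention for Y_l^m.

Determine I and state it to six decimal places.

L=7 odd ⇒ parity kills the (l;000) factor ⇒ I = 0

0.000000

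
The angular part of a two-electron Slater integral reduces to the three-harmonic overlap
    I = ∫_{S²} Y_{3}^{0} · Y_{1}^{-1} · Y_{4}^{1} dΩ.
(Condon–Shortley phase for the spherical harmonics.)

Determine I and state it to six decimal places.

Rules hold: Σm=0, L=8 even, 2≤4≤4.
N = 7·3·9 = 189
Δ = 0!·6!·2!/9! = 1/252
Racah Σ t=0..0: t=0:+1/36 = 1/36
⇒ 3j(3 1 4; 0 0 0)² = 4/63, sgn +1
Racah Σ t=0..0: t=0:+1/72 = 1/72
⇒ 3j(3 1 4; 0 -1 1)² = 5/126, sgn -1
4πI² = N·(3j₀)²·(3jₘ)² = 10/21
I = -1·√(0.47619/4π) = -0.19466390

-0.194664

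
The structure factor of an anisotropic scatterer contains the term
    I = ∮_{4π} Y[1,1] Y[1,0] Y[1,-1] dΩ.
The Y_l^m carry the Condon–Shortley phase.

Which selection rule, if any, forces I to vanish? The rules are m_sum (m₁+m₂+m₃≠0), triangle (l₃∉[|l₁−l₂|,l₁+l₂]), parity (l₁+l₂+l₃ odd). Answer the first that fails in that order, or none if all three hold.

m₁+m₂+m₃ = 1 + 0 − 1 = 0  ✓
triangle: |1−1|=0 ≤ l₃=1 ≤ 1+1=2  ✓
parity: l₁+l₂+l₃ = 3 is odd  ✗

parity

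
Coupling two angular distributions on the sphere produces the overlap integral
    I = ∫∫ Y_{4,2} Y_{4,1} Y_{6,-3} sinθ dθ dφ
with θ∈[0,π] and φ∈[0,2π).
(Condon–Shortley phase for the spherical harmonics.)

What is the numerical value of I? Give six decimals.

Rules hold: Σm=0, L=14 even, 0≤6≤8.
N = 9·9·13 = 1053
Δ = 2!·6!·6!/15! = 1/1261260
Racah Σ t=0..2: t=0:+1/4608 t=1:−1/1296 t=2:+1/4608 = -7/20736
⇒ 3j(4 4 6; 0 0 0)² = 20/1287, sgn -1
Racah Σ t=0..2: t=0:+1/11520 t=1:−1/5760 t=2:+1/51840 = -7/103680
⇒ 3j(4 4 6; 2 1 -3)² = 7/858, sgn +1
4πI² = N·(3j₀)²·(3jₘ)² = 210/1573
I = -1·√(0.133503/4π) = -0.10307192

-0.103072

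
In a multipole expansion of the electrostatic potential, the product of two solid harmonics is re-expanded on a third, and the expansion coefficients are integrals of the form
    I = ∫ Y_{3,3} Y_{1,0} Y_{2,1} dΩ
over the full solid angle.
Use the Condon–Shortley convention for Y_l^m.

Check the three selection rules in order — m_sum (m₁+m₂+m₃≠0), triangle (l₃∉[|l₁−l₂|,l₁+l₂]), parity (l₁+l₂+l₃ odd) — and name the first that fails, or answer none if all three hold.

m₁+m₂+m₃ = 3 + 0 + 1 = 4  ✗
triangle: |3−1|=2 ≤ l₃=2 ≤ 3+1=4
parity: l₁+l₂+l₃ = 6 is even

m_sum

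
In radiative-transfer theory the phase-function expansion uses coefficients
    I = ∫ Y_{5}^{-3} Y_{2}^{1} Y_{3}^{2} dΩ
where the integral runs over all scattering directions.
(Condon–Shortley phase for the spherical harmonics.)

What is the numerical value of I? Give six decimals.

Checks pass: Σm=0; 10 even; l₃=3∈[3,7].
(2·5+1)(2·2+1)(2·3+1) = 385
Δ: 4! 6! 0! / 11! → 1/2310
sum: t=2:+1/144 = 1/144
3j²(5 2 3; 0 0 0) = Δ·Π!·Σ² = 10/231  (sign -1)
sum: t=3:−1/720 = -1/720
3j²(5 2 3; -3 1 2) = Δ·Π!·Σ² = 8/165  (sign +1)
combine: 4πI² = 385·10/231·8/165 = 80/99
take √, sign -1: I = -0.25358436

-0.253584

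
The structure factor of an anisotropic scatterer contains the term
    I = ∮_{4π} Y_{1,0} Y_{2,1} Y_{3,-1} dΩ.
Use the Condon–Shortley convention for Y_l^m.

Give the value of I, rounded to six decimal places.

-0.233597

m-sum 0 ✓  L=6 even ✓  1≤3≤3 ✓
Π(2lᵢ+1) = 3×5×7 = 105
triangle coeff Δ(1,2,3) = 1/105
Σ_t [0,0]: t=0:+1/4 = 1/4
(3j)²=3/35 [(1 2 3; 0 0 0)], sign=-1
Σ_t [0,0]: t=0:+1/6 = 1/6
(3j)²=8/105 [(1 2 3; 0 1 -1)], sign=+1
⇒ 4πI² = 24/35
I = (-1)√(24/35/(4π)) = -0.23359668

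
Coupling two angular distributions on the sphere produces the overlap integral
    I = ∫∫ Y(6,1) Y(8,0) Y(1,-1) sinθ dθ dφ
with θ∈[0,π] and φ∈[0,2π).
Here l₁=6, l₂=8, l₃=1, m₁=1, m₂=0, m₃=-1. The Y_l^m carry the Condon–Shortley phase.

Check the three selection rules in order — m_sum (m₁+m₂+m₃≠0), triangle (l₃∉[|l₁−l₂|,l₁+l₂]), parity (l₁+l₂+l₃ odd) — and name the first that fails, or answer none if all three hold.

triangle

azimuthal sum: 1 + 0 − 1 = 0  ✓
2 ≤ 1 ≤ 14 (triangle on l)  ✗
L = 6 + 8 + 1 = 15 (odd)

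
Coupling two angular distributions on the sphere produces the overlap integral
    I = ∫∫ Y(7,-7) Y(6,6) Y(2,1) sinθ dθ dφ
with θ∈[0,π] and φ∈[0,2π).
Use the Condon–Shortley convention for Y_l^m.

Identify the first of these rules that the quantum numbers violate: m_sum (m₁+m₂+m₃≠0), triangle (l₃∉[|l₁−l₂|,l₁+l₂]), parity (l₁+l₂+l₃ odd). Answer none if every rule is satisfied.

parity

azimuthal sum: -7 + 6 + 1 = 0  ✓
1 ≤ 2 ≤ 13 (triangle on l)  ✓
L = 7 + 6 + 2 = 15 (odd)  ✗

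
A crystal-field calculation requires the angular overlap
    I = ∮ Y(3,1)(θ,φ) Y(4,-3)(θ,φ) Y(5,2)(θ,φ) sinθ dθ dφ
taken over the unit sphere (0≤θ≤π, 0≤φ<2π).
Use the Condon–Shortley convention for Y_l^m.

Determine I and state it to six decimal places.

Rules hold: Σm=0, L=12 even, 1≤5≤7.
N = 7·9·11 = 693
Δ = 2!·4!·6!/13! = 1/180180
Racah Σ t=0..2: t=0:+1/576 t=1:−1/144 t=2:+1/576 = -1/288
⇒ 3j(3 4 5; 0 0 0)² = 20/1001, sgn +1
Racah Σ t=0..1: t=0:+1/960 t=1:−1/4320 = 7/8640
⇒ 3j(3 4 5; 1 -3 2)² = 343/12870, sgn -1
4πI² = N·(3j₀)²·(3jₘ)² = 686/1859
I = -1·√(0.369016/4π) = -0.17136315

-0.171363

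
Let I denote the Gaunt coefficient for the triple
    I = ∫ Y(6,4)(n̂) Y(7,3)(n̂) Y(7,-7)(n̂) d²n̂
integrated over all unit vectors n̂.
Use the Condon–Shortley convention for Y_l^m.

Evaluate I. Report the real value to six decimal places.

0.139650

m-sum 0 ✓  L=20 even ✓  1≤7≤13 ✓
Π(2lᵢ+1) = 13×15×15 = 2925
triangle coeff Δ(6,7,7) = 1/2444321880
Σ_t [0,6]: t=0:+1/2612736000 t=1:−1/20736000 t=2:+1/1658880 t=3:−1/746496 t=4:+1/1658880 t=5:−1/20736000 t=6:+1/2612736000 = -1/4354560
(3j)²=1000/138567 [(6 7 7; 0 0 0)], sign=+1
Σ_t [2,2]: t=2:+1/1393459200 = 1/1393459200
(3j)²=15/1292 [(6 7 7; 4 3 -7)], sign=+1
⇒ 4πI² = 281250/1147619
I = (+1)√(281250/1147619/(4π)) = 0.13965049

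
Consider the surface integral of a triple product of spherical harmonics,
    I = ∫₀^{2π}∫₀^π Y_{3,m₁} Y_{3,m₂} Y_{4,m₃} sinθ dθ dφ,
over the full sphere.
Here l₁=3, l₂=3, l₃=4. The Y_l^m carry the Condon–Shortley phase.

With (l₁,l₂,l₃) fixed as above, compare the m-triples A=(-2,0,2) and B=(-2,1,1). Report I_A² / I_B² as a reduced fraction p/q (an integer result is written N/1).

Shared (l₁,l₂,l₃)=(3,3,4): N and (l;000)² cancel in I_A²/I_B².
A: Δ = 2!·4!·4!/11! = 1/34650; Racah Σ t=1..2: t=1:−1/96 t=2:+1/72 = 1/288; ⇒ 3j(3 3 4; -2 0 2)² = 1/462, sgn +1
B: Δ = 2!·4!·4!/11! = 1/34650; Racah Σ t=1..2: t=1:−1/144 t=2:+1/48 = 1/72; ⇒ 3j(3 3 4; -2 1 1)² = 16/693, sgn -1
I_A²/I_B² = (1/462)/(16/693) = 3/32

3/32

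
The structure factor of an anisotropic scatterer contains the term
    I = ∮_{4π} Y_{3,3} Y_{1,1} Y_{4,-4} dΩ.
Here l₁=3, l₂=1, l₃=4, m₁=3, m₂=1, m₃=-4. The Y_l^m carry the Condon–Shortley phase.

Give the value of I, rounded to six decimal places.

0.325735

Checks pass: Σm=0; 8 even; l₃=4∈[2,4].
(2·3+1)(2·1+1)(2·4+1) = 189
Δ: 0! 6! 2! / 9! → 1/252
sum: t=0:+1/36 = 1/36
3j²(3 1 4; 0 0 0) = Δ·Π!·Σ² = 4/63  (sign +1)
sum: t=0:+1/1440 = 1/1440
3j²(3 1 4; 3 1 -4) = Δ·Π!·Σ² = 1/9  (sign +1)
combine: 4πI² = 189·4/63·1/9 = 4/3
take √, sign +1: I = 0.32573501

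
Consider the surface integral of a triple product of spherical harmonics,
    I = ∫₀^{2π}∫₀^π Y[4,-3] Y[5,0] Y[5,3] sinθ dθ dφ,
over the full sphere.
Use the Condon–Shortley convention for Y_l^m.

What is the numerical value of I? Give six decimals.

0.130198

m-sum 0 ✓  L=14 even ✓  1≤5≤9 ✓
Π(2lᵢ+1) = 9×11×11 = 1089
triangle coeff Δ(4,5,5) = 1/3153150
Σ_t [0,4]: t=0:+1/69120 t=1:−1/1728 t=2:+1/576 t=3:−1/1728 t=4:+1/69120 = 7/11520
(3j)²=2/143 [(4 5 5; 0 0 0)], sign=-1
Σ_t [3,4]: t=3:−1/6912 t=4:+1/17280 = -1/11520
(3j)²=2/143 [(4 5 5; -3 0 3)], sign=-1
⇒ 4πI² = 36/169
I = (+1)√(36/169/(4π)) = 0.13019760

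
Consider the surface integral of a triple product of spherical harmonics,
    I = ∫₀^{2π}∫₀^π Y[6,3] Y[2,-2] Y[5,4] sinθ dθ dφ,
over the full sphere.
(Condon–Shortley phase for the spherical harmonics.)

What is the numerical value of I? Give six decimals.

3 − 2 + 4 = 5 ≠ 0: azimuthal integral kills it; I = 0

0.000000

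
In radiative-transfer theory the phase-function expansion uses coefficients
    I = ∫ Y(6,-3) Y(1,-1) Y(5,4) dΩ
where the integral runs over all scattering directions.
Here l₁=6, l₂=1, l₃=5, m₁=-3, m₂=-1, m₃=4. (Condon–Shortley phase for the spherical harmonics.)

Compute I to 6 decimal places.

Rules hold: Σm=0, L=12 even, 5≤5≤7.
N = 13·3·11 = 429
Δ = 2!·10!·0!/13! = 1/858
Racah Σ t=1..1: t=1:−1/14400 = -1/14400
⇒ 3j(6 1 5; 0 0 0)² = 6/143, sgn +1
Racah Σ t=0..0: t=0:+1/725760 = 1/725760
⇒ 3j(6 1 5; -3 -1 4)² = 1/286, sgn -1
4πI² = N·(3j₀)²·(3jₘ)² = 9/143
I = -1·√(0.0629371/4π) = -0.07076985

-0.070770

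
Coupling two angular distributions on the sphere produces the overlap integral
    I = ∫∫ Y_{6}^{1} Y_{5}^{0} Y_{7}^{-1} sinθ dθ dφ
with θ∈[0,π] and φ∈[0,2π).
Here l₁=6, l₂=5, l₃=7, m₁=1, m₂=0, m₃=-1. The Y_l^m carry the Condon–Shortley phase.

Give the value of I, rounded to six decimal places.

-0.083287

Checks pass: Σm=0; 18 even; l₃=7∈[1,11].
(2·6+1)(2·5+1)(2·7+1) = 2145
Δ: 4! 8! 6! / 19! → 1/174594420
sum: t=0:+1/4147200 t=1:−1/207360 t=2:+1/82944 t=3:−1/207360 t=4:+1/4147200 = 1/345600
3j²(6 5 7; 0 0 0) = Δ·Π!·Σ² = 420/46189  (sign -1)
sum: t=0:+1/2073600 t=1:−1/165888 t=2:+1/103680 t=3:−1/414720 t=4:+1/14515200 = 17/9676800
3j²(6 5 7; 1 0 -1) = Δ·Π!·Σ² = 85/19019  (sign +1)
combine: 4πI² = 2145·420/46189·85/19019 = 4500/51623
take √, sign -1: I = -0.08328748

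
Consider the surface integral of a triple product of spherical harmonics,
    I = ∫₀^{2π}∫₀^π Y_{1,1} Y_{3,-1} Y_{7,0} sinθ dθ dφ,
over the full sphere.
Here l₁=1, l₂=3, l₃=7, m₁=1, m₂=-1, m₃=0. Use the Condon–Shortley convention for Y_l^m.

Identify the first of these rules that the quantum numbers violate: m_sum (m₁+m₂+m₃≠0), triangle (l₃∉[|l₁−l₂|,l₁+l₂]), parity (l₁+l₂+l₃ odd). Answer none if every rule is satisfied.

azimuthal sum: 1 − 1 + 0 = 0  ✓
2 ≤ 7 ≤ 4 (triangle on l)  ✗
L = 1 + 3 + 7 = 11 (odd)

triangle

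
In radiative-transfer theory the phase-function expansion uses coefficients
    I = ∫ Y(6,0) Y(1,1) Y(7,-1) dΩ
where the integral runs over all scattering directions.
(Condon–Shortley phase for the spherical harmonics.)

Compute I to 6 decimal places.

-0.185147

m-sum 0 ✓  L=14 even ✓  5≤7≤7 ✓
Π(2lᵢ+1) = 13×3×15 = 585
triangle coeff Δ(6,1,7) = 1/1365
Σ_t [0,0]: t=0:+1/518400 = 1/518400
(3j)²=7/195 [(6 1 7; 0 0 0)], sign=-1
Σ_t [0,0]: t=0:+1/1036800 = 1/1036800
(3j)²=4/195 [(6 1 7; 0 1 -1)], sign=+1
⇒ 4πI² = 28/65
I = (-1)√(28/65/(4π)) = -0.18514731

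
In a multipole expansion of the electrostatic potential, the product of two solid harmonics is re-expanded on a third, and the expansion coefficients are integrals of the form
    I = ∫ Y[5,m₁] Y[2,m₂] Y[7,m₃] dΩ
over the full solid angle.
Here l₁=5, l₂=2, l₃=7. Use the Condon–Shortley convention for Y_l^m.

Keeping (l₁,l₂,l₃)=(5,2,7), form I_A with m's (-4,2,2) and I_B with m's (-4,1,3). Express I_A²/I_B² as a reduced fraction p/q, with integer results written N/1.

1/8

l's match ⇒ only the (l;m) 3-j factors differ between A and B.
A: triangle coeff Δ(5,2,7) = 1/15015; Σ_t [0,0]: t=0:+1/8709120 = 1/8709120; (3j)²=1/3003 [(5 2 7; -4 2 2)], sign=-1
B: triangle coeff Δ(5,2,7) = 1/15015; Σ_t [0,0]: t=0:+1/2177280 = 1/2177280; (3j)²=8/3003 [(5 2 7; -4 1 3)], sign=+1
I_A²/I_B² = (1/3003)/(8/3003) = 1/8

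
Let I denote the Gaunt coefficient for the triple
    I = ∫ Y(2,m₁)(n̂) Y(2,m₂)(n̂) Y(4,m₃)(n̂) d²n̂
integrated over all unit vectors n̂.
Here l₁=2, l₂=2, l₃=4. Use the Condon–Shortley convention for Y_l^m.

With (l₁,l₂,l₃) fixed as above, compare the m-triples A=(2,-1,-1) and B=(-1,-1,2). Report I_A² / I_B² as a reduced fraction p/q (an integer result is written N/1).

1/8

l's match ⇒ only the (l;m) 3-j factors differ between A and B.
A: triangle coeff Δ(2,2,4) = 1/630; Σ_t [0,0]: t=0:+1/144 = 1/144; (3j)²=1/126 [(2 2 4; 2 -1 -1)], sign=-1
B: triangle coeff Δ(2,2,4) = 1/630; Σ_t [0,0]: t=0:+1/36 = 1/36; (3j)²=4/63 [(2 2 4; -1 -1 2)], sign=+1
I_A²/I_B² = (1/126)/(4/63) = 1/8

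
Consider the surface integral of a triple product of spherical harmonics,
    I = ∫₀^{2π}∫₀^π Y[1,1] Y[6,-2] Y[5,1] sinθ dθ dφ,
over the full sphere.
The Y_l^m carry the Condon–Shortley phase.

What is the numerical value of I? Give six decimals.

Rules hold: Σm=0, L=12 even, 5≤5≤7.
N = 3·13·11 = 429
Δ = 2!·0!·10!/13! = 1/858
Racah Σ t=1..1: t=1:−1/14400 = -1/14400
⇒ 3j(1 6 5; 0 0 0)² = 6/143, sgn +1
Racah Σ t=0..0: t=0:+1/34560 = 1/34560
⇒ 3j(1 6 5; 1 -2 1)² = 14/429, sgn +1
4πI² = N·(3j₀)²·(3jₘ)² = 84/143
I = +1·√(0.587413/4π) = 0.21620548

0.216205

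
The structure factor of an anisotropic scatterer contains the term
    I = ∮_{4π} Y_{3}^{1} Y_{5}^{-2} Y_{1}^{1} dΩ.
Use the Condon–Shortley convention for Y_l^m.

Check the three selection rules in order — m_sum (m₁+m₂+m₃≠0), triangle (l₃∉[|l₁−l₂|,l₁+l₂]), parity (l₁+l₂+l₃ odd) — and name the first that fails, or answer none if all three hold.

m₁+m₂+m₃ = 1 − 2 + 1 = 0  ✓
triangle: |3−5|=2 ≤ l₃=1 ≤ 3+5=8  ✗
parity: l₁+l₂+l₃ = 9 is odd

triangle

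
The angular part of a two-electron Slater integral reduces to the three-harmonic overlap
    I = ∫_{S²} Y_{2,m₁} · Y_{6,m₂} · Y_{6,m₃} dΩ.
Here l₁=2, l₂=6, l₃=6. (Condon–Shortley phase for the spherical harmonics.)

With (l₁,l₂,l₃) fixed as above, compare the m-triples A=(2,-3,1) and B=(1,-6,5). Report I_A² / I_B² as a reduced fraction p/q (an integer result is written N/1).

120/121

Same 2,6,6: normalisation and zero-m 3j drop out of the ratio.
A: Δ: 2! 2! 10! / 15! → 1/90090; sum: t=0:+1/120960 = 1/120960; 3j²(2 6 6; 2 -3 1) = Δ·Π!·Σ² = 24/1001  (sign -1)
B: Δ: 2! 2! 10! / 15! → 1/90090; sum: t=0:+1/7257600 = 1/7257600; 3j²(2 6 6; 1 -6 5) = Δ·Π!·Σ² = 11/455  (sign -1)
I_A²/I_B² = (24/1001)/(11/455) = 120/121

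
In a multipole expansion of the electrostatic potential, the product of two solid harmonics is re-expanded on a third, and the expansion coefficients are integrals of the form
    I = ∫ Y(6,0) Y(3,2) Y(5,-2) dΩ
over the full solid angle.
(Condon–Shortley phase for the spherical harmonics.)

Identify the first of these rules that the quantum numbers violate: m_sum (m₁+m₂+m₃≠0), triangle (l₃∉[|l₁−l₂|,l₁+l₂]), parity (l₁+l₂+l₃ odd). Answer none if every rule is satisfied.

none

m₁+m₂+m₃ = 0 + 2 − 2 = 0  ✓
triangle: |6−3|=3 ≤ l₃=5 ≤ 6+3=9  ✓
parity: l₁+l₂+l₃ = 14 is even  ✓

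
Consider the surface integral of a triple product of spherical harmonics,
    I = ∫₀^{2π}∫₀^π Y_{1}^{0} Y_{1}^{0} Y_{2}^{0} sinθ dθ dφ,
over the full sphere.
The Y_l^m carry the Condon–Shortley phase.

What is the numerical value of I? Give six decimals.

0.252313

m-sum 0 ✓  L=4 even ✓  0≤2≤2 ✓
Π(2lᵢ+1) = 3×3×5 = 45
triangle coeff Δ(1,1,2) = 1/30
Σ_t [0,0]: t=0:+1/1 = 1/1
(3j)²=2/15 [(1 1 2; 0 0 0)], sign=+1
(m-triple is (0,0,0) — same symbol as above.)
⇒ 4πI² = 4/5
I = (+1)√(4/5/(4π)) = 0.25231325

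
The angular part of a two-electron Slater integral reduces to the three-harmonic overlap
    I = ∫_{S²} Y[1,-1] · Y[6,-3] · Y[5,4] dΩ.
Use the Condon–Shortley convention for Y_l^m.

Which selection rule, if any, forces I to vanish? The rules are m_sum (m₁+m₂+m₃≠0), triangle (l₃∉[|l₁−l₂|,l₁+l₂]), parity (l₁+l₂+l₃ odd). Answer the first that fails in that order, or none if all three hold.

none

m₁+m₂+m₃ = -1 − 3 + 4 = 0  ✓
triangle: |1−6|=5 ≤ l₃=5 ≤ 1+6=7  ✓
parity: l₁+l₂+l₃ = 12 is even  ✓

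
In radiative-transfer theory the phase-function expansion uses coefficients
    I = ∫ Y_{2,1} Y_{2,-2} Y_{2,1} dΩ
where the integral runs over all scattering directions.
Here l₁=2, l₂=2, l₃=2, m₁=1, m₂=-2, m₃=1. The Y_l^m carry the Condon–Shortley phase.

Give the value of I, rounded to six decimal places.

Rules hold: Σm=0, L=6 even, 0≤2≤4.
N = 5·5·5 = 125
Δ = 2!·2!·2!/7! = 1/630
Racah Σ t=0..2: t=0:+1/8 t=1:−1/1 t=2:+1/8 = -3/4
⇒ 3j(2 2 2; 0 0 0)² = 2/35, sgn -1
Racah Σ t=0..0: t=0:+1/4 = 1/4
⇒ 3j(2 2 2; 1 -2 1)² = 3/35, sgn -1
4πI² = N·(3j₀)²·(3jₘ)² = 30/49
I = +1·√(0.612245/4π) = 0.22072812

0.220728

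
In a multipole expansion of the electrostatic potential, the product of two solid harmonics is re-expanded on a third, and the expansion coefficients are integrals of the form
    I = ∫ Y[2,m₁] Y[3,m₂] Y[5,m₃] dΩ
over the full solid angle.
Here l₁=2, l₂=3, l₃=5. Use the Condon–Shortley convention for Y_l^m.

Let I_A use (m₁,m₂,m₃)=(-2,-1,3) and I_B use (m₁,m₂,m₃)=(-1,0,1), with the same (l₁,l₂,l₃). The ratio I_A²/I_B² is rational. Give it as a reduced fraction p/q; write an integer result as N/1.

7/8

l's match ⇒ only the (l;m) 3-j factors differ between A and B.
A: triangle coeff Δ(2,3,5) = 1/2310; Σ_t [0,0]: t=0:+1/1152 = 1/1152; (3j)²=1/33 [(2 3 5; -2 -1 3)], sign=+1
B: triangle coeff Δ(2,3,5) = 1/2310; Σ_t [0,0]: t=0:+1/216 = 1/216; (3j)²=8/231 [(2 3 5; -1 0 1)], sign=+1
I_A²/I_B² = (1/33)/(8/231) = 7/8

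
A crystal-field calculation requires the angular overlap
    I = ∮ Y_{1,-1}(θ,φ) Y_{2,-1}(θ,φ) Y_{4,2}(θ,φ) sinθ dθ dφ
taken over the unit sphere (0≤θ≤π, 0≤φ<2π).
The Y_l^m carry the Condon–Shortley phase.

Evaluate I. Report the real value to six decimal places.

0.000000

l₃=4 ∉ [1,3] — triangle fails ⇒ I = 0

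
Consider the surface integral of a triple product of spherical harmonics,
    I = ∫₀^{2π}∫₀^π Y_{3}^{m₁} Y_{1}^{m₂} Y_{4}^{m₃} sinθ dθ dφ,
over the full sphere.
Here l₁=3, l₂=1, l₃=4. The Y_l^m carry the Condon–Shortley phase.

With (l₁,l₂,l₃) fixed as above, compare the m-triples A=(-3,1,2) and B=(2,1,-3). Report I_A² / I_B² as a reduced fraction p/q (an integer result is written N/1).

Same 3,1,4: normalisation and zero-m 3j drop out of the ratio.
A: Δ: 0! 6! 2! / 9! → 1/252; sum: t=0:+1/1440 = 1/1440; 3j²(3 1 4; -3 1 2) = Δ·Π!·Σ² = 1/252  (sign +1)
B: Δ: 0! 6! 2! / 9! → 1/252; sum: t=0:+1/240 = 1/240; 3j²(3 1 4; 2 1 -3) = Δ·Π!·Σ² = 1/12  (sign -1)
I_A²/I_B² = (1/252)/(1/12) = 1/21

1/21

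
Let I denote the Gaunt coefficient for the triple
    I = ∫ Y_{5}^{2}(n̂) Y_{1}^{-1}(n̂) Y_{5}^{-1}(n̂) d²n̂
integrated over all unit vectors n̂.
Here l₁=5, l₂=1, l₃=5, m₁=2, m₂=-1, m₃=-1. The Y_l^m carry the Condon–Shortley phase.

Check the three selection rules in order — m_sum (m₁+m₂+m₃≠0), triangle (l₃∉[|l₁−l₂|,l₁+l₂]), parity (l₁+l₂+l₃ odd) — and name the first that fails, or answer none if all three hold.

parity

m₁+m₂+m₃ = 2 − 1 − 1 = 0  ✓
triangle: |5−1|=4 ≤ l₃=5 ≤ 5+1=6  ✓
parity: l₁+l₂+l₃ = 11 is odd  ✗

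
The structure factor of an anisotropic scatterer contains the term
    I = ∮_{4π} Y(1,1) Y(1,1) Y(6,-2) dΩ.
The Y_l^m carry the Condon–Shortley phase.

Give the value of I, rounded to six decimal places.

0.000000

|1−1|≤6≤1+1 violated ⇒ I = 0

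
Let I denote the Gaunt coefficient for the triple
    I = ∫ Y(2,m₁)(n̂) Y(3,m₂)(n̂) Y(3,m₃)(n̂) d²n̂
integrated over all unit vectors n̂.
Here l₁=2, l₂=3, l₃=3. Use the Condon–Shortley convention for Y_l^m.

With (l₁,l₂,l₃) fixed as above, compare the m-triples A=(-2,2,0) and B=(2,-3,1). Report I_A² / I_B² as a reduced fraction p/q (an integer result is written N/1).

l's match ⇒ only the (l;m) 3-j factors differ between A and B.
A: triangle coeff Δ(2,3,3) = 1/3780; Σ_t [2,2]: t=2:+1/24 = 1/24; (3j)²=1/21 [(2 3 3; -2 2 0)], sign=-1
B: triangle coeff Δ(2,3,3) = 1/3780; Σ_t [0,0]: t=0:+1/96 = 1/96; (3j)²=1/42 [(2 3 3; 2 -3 1)], sign=+1
I_A²/I_B² = (1/21)/(1/42) = 2/1

2/1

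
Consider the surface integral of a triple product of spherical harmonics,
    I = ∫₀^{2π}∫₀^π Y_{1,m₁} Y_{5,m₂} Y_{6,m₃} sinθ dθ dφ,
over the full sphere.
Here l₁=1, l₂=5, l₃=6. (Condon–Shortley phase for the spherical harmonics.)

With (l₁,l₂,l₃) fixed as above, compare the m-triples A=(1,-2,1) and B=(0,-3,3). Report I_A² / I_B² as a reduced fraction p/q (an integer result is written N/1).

10/27

Shared (l₁,l₂,l₃)=(1,5,6): N and (l;000)² cancel in I_A²/I_B².
A: Δ = 0!·2!·10!/13! = 1/858; Racah Σ t=0..0: t=0:+1/60480 = 1/60480; ⇒ 3j(1 5 6; 1 -2 1)² = 5/429, sgn -1
B: Δ = 0!·2!·10!/13! = 1/858; Racah Σ t=0..0: t=0:+1/80640 = 1/80640; ⇒ 3j(1 5 6; 0 -3 3)² = 9/286, sgn -1
I_A²/I_B² = (5/429)/(9/286) = 10/27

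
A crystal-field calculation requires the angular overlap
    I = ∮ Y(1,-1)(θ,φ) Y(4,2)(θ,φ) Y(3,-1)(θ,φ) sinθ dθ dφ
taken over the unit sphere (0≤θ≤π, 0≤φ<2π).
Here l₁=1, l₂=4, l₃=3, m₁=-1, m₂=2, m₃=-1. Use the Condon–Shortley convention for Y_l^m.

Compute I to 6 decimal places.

m-sum 0 ✓  L=8 even ✓  3≤3≤5 ✓
Π(2lᵢ+1) = 3×9×7 = 189
triangle coeff Δ(1,4,3) = 1/252
Σ_t [1,1]: t=1:−1/36 = -1/36
(3j)²=4/63 [(1 4 3; 0 0 0)], sign=+1
Σ_t [2,2]: t=2:+1/96 = 1/96
(3j)²=5/84 [(1 4 3; -1 2 -1)], sign=+1
⇒ 4πI² = 5/7
I = (+1)√(5/7/(4π)) = 0.23841361

0.238414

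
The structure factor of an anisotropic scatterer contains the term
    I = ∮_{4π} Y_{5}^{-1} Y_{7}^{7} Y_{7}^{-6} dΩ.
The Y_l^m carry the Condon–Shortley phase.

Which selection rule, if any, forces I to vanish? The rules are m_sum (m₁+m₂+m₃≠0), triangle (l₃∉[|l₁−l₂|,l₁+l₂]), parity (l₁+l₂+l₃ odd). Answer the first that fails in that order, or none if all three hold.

m₁+m₂+m₃ = -1 + 7 − 6 = 0  ✓
triangle: |5−7|=2 ≤ l₃=7 ≤ 5+7=12  ✓
parity: l₁+l₂+l₃ = 19 is odd  ✗

parity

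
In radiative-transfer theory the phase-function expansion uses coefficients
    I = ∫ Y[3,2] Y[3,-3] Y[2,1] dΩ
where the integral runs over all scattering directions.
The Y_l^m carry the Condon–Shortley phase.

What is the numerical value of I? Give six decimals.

Checks pass: Σm=0; 8 even; l₃=2∈[0,6].
(2·3+1)(2·3+1)(2·2+1) = 245
Δ: 4! 2! 2! / 9! → 1/3780
sum: t=1:−1/24 t=2:+1/4 t=3:−1/24 = 1/6
3j²(3 3 2; 0 0 0) = Δ·Π!·Σ² = 4/105  (sign +1)
sum: t=0:+1/48 = 1/48
3j²(3 3 2; 2 -3 1) = Δ·Π!·Σ² = 5/84  (sign -1)
combine: 4πI² = 245·4/105·5/84 = 5/9
take √, sign -1: I = -0.21026104

-0.210261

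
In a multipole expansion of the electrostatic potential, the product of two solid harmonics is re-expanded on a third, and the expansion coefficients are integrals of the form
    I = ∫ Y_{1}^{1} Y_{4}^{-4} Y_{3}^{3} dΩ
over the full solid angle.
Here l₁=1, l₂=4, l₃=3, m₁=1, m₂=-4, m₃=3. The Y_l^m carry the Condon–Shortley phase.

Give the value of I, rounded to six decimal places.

0.325735

Rules hold: Σm=0, L=8 even, 3≤3≤5.
N = 3·9·7 = 189
Δ = 2!·0!·6!/9! = 1/252
Racah Σ t=1..1: t=1:−1/36 = -1/36
⇒ 3j(1 4 3; 0 0 0)² = 4/63, sgn +1
Racah Σ t=0..0: t=0:+1/1440 = 1/1440
⇒ 3j(1 4 3; 1 -4 3)² = 1/9, sgn +1
4πI² = N·(3j₀)²·(3jₘ)² = 4/3
I = +1·√(1.33333/4π) = 0.32573501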